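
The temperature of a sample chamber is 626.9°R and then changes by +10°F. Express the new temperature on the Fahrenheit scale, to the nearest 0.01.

177.23°F

Initial temperature in Celsius: (626.9 - 491.67) × 5/9 = 75.1278°C.
The 10°F change is an interval, so only the factor 5/9 applies: +10 × 5/9 = +5.5556°C.
Final Celsius temperature: 75.1278 + 5.5556 = 80.6833°C.
In Fahrenheit: 80.6833 × 1.8 + 32 = 177.23°F.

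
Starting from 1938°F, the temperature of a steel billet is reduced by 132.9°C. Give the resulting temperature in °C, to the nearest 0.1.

Initial temperature in Celsius: (1938 - 32) × 5/9 = 1058.8889°C.
Final Celsius temperature: 1058.8889 - 132.9000 = 925.9889°C.

926.0°C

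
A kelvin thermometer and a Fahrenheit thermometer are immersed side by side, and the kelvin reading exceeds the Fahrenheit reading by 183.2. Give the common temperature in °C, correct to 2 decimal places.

Let x be the kelvin reading; then the Fahrenheit reading is 1.8·x - 459.67.
(1.8·x - 459.67) - x = -183.2  ⇒  (0.8)·x = 276.47  ⇒  x = 345.5875 K.
In Celsius: 345.5875 - 273.15 = 72.44°C.

72.44°C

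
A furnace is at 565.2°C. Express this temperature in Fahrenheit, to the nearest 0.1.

1049.4°F

In Fahrenheit: 565.2000 × 1.8 + 32 = 1049.4°F.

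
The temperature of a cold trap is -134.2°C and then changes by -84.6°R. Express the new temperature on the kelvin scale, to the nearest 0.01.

The 84.6°R change is an interval, so only the factor 5/9 applies: -84.6 × 5/9 = -47.0000°C.
Final Celsius temperature: -134.2000 - 47.0000 = -181.2000°C.
In kelvin: -181.2000 + 273.15 = 91.95 K.

91.95 K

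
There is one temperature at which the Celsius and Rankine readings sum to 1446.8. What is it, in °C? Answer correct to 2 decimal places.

341.12°C

Let C be the Celsius reading. The Rankine reading is R = 1.8·C + 491.67.
Require C + R = 1446.8: (2.8)·C + 491.67 = 1446.8.
C = (1446.8 - 491.67) / (2.8) = 341.12.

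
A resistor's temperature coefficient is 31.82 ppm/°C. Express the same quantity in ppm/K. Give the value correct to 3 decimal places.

Since only a temperature interval is involved, the additive offset between the scales drops out.
A change of 1 K is a change of 1°C, so per K the value is 31.82 × 1 = 31.820.

31.820 ppm/K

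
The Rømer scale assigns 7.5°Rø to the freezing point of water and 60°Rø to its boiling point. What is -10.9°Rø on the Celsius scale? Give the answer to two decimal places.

Linear interpolation between the fixed points: C = (-10.9 - 7.5) × 100 / (60 - 7.5) = -35.0476°C.

-35.05°C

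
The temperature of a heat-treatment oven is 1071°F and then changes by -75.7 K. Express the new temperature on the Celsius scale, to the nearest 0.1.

501.5°C

Initial temperature in Celsius: (1071 - 32) × 5/9 = 577.2222°C.
The 75.7 K change is an interval; Kelvin and Celsius degrees are the same size, so ΔC = -75.7°C.
Final Celsius temperature: 577.2222 - 75.7000 = 501.5222°C.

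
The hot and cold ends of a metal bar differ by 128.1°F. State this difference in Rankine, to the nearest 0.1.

Fahrenheit and Rankine degrees are the same size, so the interval is unchanged: 128.1.

128.1°R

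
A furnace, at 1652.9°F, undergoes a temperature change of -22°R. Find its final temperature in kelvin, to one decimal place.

1161.4 K

Initial temperature in Celsius: (1652.9 - 32) × 5/9 = 900.5000°C.
The 22°R change is an interval, so only the factor 5/9 applies: -22 × 5/9 = -12.2222°C.
Final Celsius temperature: 900.5000 - 12.2222 = 888.2778°C.
In kelvin: 888.2778 + 273.15 = 1161.4 K.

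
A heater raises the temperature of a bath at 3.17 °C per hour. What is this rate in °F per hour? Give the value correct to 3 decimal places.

Since only a temperature interval is involved, the additive offset between the scales drops out.
A change of 1°C is a change of 1.8°F, so 3.17 × 1.8 = 5.706.

5.706 °F/hour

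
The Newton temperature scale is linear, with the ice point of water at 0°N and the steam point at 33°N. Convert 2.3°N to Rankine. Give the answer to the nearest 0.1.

Linear interpolation between the fixed points: C = (2.3 - 0) × 100 / (33 - 0) = 6.9697°C.
Then 6.9697 × 1.8 + 491.67 = 504.2°R.

504.2°R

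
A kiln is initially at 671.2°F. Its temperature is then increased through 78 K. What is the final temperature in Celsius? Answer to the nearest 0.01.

Initial temperature in Celsius: (671.2 - 32) × 5/9 = 355.1111°C.
The 78 K change is an interval; Kelvin and Celsius degrees are the same size, so ΔC = +78°C.
Final Celsius temperature: 355.1111 + 78.0000 = 433.1111°C.

433.11°C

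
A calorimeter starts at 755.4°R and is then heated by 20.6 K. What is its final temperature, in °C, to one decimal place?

Initial temperature in Celsius: (755.4 - 491.67) × 5/9 = 146.5167°C.
The 20.6 K change is an interval; Kelvin and Celsius degrees are the same size, so ΔC = +20.6°C.
Final Celsius temperature: 146.5167 + 20.6000 = 167.1167°C.

167.1°C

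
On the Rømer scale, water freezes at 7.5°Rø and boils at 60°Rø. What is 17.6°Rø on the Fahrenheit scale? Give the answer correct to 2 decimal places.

66.63°F

Linear interpolation between the fixed points: C = (17.6 - 7.5) × 100 / (60 - 7.5) = 19.2381°C.
Then 19.2381 × 1.8 + 32 = 66.63°F.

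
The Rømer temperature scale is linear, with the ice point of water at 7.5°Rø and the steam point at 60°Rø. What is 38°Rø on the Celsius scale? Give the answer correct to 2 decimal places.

Linear interpolation between the fixed points: C = (38 - 7.5) × 100 / (60 - 7.5) = 58.0952°C.

58.10°C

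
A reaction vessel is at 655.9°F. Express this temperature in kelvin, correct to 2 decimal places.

In Celsius: (655.9 - 32) × 5/9 = 346.6111°C.
In kelvin: 346.6111 + 273.15 = 619.76 K.

619.76 K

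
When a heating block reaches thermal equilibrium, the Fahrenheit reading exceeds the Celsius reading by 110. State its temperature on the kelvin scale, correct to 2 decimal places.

Let x be the Fahrenheit reading; then the Celsius reading is 5/9·x - 17.7778.
(5/9·x - 17.7778) - x = -110  ⇒  (-4/9)·x = -92.2222  ⇒  x = 207.5000°F.
In Celsius: (207.5 - 32) × 5/9 = 97.5000°C.
In kelvin: 97.5000 + 273.15 = 370.65 K.

370.65 K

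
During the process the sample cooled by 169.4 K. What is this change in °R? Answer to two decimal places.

For a temperature interval the offset drops out; only the factor 1.8 applies.
169.4 × 1.8 = 304.92.

304.92°R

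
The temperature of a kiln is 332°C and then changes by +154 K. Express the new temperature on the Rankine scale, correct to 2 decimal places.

The 154 K change is an interval; Kelvin and Celsius degrees are the same size, so ΔC = +154°C.
Final Celsius temperature: 332.0000 + 154.0000 = 486.0000°C.
In Rankine: 486.0000 × 1.8 + 491.67 = 1366.47°R.

1366.47°R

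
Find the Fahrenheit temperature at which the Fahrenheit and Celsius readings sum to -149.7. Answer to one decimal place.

-84.8°F

Let F be the Fahrenheit reading. The Celsius reading is C = 5/9·F - 17.7778.
Require F + C = -149.7: (14/9)·F - 17.7778 = -149.7.
F = (-149.7 + 17.7778) / (14/9) = -84.8.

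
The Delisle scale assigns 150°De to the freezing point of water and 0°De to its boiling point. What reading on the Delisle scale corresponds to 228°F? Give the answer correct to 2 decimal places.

-13.33°De

First in Celsius: (228 - 32) × 5/9 = 108.8889°C.
Linearly onto the Delisle scale: 150 + (108.8889 / 100) × (0 - 150) = -13.33°De.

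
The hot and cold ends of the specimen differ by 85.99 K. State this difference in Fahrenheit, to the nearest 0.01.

154.78°F

An interval of 1 K corresponds to 1.8°F.
85.99 × 1.8 = 154.78.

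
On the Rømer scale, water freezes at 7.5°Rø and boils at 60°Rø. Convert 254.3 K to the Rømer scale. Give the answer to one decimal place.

First in Celsius: 254.3 - 273.15 = -18.8500°C.
Linearly onto the Rømer scale: 7.5 + (-18.8500 / 100) × (60 - 7.5) = -2.4°Rø.

-2.4°Rø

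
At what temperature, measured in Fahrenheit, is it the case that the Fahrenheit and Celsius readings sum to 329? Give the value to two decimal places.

222.93°F

Let F be the Fahrenheit reading. The Celsius reading is C = 5/9·F - 17.7778.
Require F + C = 329: (14/9)·F - 17.7778 = 329.
F = (329 + 17.7778) / (14/9) = 222.93.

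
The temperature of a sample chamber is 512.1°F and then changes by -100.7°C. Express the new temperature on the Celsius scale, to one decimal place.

166.0°C

Initial temperature in Celsius: (512.1 - 32) × 5/9 = 266.7222°C.
Final Celsius temperature: 266.7222 - 100.7000 = 166.0222°C.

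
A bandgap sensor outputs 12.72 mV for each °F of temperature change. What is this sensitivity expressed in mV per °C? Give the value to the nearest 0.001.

22.896 mV per °C

Since only a temperature interval is involved, the additive offset between the scales drops out.
A change of 1°C is a change of 1.8°F, so per °C the value is 12.72 × 1.8 = 22.896.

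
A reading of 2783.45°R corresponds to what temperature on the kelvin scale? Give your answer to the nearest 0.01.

1546.36 K

In Celsius: (2783.45 - 491.67) × 5/9 = 1273.2111°C.
In kelvin: 1273.2111 + 273.15 = 1546.36 K.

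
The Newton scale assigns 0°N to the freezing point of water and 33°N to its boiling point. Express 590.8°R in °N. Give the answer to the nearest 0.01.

18.17°N

First in Celsius: (590.8 - 491.67) × 5/9 = 55.0722°C.
Linearly onto the Newton scale: 0 + (55.0722 / 100) × (33 - 0) = 18.17°N.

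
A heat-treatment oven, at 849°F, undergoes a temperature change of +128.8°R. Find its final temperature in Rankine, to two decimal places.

1437.47°R

Initial temperature in Celsius: (849 - 32) × 5/9 = 453.8889°C.
The 128.8°R change is an interval, so only the factor 5/9 applies: +128.8 × 5/9 = +71.5556°C.
Final Celsius temperature: 453.8889 + 71.5556 = 525.4444°C.
In Rankine: 525.4444 × 1.8 + 491.67 = 1437.47°R.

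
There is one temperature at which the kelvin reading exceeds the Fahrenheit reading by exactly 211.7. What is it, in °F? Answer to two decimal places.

98.26°F

Let F be the Fahrenheit reading. The kelvin reading is K = 5/9·F + 255.372.
Require K - F = 211.7: (-4/9)·F + 255.372 = 211.7.
F = (211.7 - 255.372) / (-4/9) = 98.26.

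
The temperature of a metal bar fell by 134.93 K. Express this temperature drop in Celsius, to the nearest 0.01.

134.93°C

Kelvin and Celsius degrees are the same size, so the interval is unchanged: 134.93.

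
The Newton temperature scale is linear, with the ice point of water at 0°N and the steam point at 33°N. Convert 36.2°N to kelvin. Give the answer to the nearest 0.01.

Linear interpolation between the fixed points: C = (36.2 - 0) × 100 / (33 - 0) = 109.6970°C.
Then 109.6970 + 273.15 = 382.85 K.

382.85 K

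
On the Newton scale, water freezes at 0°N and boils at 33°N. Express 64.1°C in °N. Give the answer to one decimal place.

21.2°N

Linearly onto the Newton scale: 0 + (64.1000 / 100) × (33 - 0) = 21.2°N.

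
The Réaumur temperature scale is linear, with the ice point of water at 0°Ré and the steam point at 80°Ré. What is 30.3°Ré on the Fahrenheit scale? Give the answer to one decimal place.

Linear interpolation between the fixed points: C = (30.3 - 0) × 100 / (80 - 0) = 37.8750°C.
Then 37.8750 × 1.8 + 32 = 100.2°F.

100.2°F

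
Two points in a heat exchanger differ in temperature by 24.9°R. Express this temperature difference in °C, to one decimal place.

For a temperature interval the offset drops out; only the factor 5/9 applies.
24.9 × 5/9 = 13.8.

13.8°C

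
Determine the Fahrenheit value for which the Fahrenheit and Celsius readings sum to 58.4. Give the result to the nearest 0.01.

Let F be the Fahrenheit reading. The Celsius reading is C = 5/9·F - 17.7778.
Require F + C = 58.4: (14/9)·F - 17.7778 = 58.4.
F = (58.4 + 17.7778) / (14/9) = 48.97.

48.97°F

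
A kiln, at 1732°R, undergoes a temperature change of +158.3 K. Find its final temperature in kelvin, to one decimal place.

Initial temperature in Celsius: (1732 - 491.67) × 5/9 = 689.0722°C.
The 158.3 K change is an interval; Kelvin and Celsius degrees are the same size, so ΔC = +158.3°C.
Final Celsius temperature: 689.0722 + 158.3000 = 847.3722°C.
In kelvin: 847.3722 + 273.15 = 1120.5 K.

1120.5 K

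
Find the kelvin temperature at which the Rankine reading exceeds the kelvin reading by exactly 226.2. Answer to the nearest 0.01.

282.75 K

Let K be the kelvin reading. The Rankine reading is R = 1.8·K.
Require R - K = 226.2: (0.8)·K = 226.2.
K = (226.2) / (0.8) = 282.75.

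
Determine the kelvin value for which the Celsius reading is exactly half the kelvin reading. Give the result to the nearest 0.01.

Let K be the kelvin reading. The Celsius reading is C = 1·K - 273.15.
Require C = 0.5·K: 1·K - 273.15 = 0.5·K.
(0.5)·K = 273.15  ⇒  K = 546.30.

546.30 K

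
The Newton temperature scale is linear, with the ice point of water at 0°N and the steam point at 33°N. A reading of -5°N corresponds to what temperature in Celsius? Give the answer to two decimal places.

Linear interpolation between the fixed points: C = (-5 - 0) × 100 / (33 - 0) = -15.1515°C.

-15.15°C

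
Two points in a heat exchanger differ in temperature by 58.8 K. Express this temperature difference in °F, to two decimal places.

105.84°F

Only the scale ratio 1.8 matters for a change in temperature.
58.8 × 1.8 = 105.84.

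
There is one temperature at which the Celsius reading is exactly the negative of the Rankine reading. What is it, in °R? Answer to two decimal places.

175.60°R

Let R be the Rankine reading. The Celsius reading is C = 5/9·R - 273.15.
Require C = -1·R: 5/9·R - 273.15 = -1·R.
(14/9)·R = 273.15  ⇒  R = 175.60.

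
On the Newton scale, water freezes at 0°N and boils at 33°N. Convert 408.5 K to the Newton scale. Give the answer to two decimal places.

First in Celsius: 408.5 - 273.15 = 135.3500°C.
Linearly onto the Newton scale: 0 + (135.3500 / 100) × (33 - 0) = 44.67°N.

44.67°N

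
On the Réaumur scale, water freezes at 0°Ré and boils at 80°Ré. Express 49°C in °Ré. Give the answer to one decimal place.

Linearly onto the Réaumur scale: 0 + (49.0000 / 100) × (80 - 0) = 39.2°Ré.

39.2°Ré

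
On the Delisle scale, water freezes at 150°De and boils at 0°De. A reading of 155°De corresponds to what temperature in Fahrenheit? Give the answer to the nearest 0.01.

26.00°F

Linear interpolation between the fixed points: C = (155 - 150) × 100 / (0 - 150) = -3.3333°C.
Then -3.3333 × 1.8 + 32 = 26.00°F.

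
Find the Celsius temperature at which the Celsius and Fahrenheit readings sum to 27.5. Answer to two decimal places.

-1.61°C

Let C be the Celsius reading. The Fahrenheit reading is F = 1.8·C + 32.
Require C + F = 27.5: (2.8)·C + 32 = 27.5.
C = (27.5 - 32) / (2.8) = -1.61.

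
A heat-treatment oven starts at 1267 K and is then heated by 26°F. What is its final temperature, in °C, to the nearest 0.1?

Initial temperature in Celsius: 1267 - 273.15 = 993.8500°C.
The 26°F change is an interval, so only the factor 5/9 applies: +26 × 5/9 = +14.4444°C.
Final Celsius temperature: 993.8500 + 14.4444 = 1008.2944°C.

1008.3°C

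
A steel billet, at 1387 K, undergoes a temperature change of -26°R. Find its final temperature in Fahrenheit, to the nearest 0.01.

Initial temperature in Celsius: 1387 - 273.15 = 1113.8500°C.
The 26°R change is an interval, so only the factor 5/9 applies: -26 × 5/9 = -14.4444°C.
Final Celsius temperature: 1113.8500 - 14.4444 = 1099.4056°C.
In Fahrenheit: 1099.4056 × 1.8 + 32 = 2010.93°F.

2010.93°F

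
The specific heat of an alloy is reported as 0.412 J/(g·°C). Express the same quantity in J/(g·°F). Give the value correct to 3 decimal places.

Since only a temperature interval is involved, the additive offset between the scales drops out.
A change of 1°F is a change of 5/9°C, so per °F the value is 0.412 × 5/9 = 0.229.

0.229 J/(g·°F)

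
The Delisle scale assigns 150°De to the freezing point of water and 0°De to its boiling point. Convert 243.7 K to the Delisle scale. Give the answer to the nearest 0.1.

194.2°De

First in Celsius: 243.7 - 273.15 = -29.4500°C.
Linearly onto the Delisle scale: 150 + (-29.4500 / 100) × (0 - 150) = 194.2°De.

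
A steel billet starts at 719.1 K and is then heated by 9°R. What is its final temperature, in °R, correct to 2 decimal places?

Initial temperature in Celsius: 719.1 - 273.15 = 445.9500°C.
The 9°R change is an interval, so only the factor 5/9 applies: +9 × 5/9 = +5.0000°C.
Final Celsius temperature: 445.9500 + 5.0000 = 450.9500°C.
In Rankine: 450.9500 × 1.8 + 491.67 = 1303.38°R.

1303.38°R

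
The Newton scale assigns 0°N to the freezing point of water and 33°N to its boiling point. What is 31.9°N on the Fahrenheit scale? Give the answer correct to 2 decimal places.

206.00°F

Linear interpolation between the fixed points: C = (31.9 - 0) × 100 / (33 - 0) = 96.6667°C.
Then 96.6667 × 1.8 + 32 = 206.00°F.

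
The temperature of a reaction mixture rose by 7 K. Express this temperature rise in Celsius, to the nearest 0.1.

7.0°C

Kelvin and Celsius degrees are the same size, so the interval is unchanged: 7.0.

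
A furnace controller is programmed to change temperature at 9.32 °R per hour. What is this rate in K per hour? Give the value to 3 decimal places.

Since only a temperature interval is involved, the additive offset between the scales drops out.
A change of 1°R is a change of 5/9 K, so 9.32 × 5/9 = 5.178.

5.178 K/hour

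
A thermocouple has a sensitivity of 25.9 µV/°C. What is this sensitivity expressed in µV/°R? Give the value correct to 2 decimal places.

14.39 µV/°R

Since only a temperature interval is involved, the additive offset between the scales drops out.
A change of 1°R is a change of 5/9°C, so per °R the value is 25.9 × 5/9 = 14.39.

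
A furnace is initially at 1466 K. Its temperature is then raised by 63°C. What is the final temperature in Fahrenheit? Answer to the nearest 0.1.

2292.5°F

Initial temperature in Celsius: 1466 - 273.15 = 1192.8500°C.
Final Celsius temperature: 1192.8500 + 63.0000 = 1255.8500°C.
In Fahrenheit: 1255.8500 × 1.8 + 32 = 2292.5°F.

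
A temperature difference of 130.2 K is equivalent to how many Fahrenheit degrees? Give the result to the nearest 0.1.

234.4°F

An interval of 1 K corresponds to 1.8°F.
130.2 × 1.8 = 234.4.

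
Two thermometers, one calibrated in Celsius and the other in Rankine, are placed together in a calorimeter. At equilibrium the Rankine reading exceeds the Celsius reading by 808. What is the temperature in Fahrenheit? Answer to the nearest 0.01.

Let x be the Celsius reading; then the Rankine reading is 1.8·x + 491.67.
(1.8·x + 491.67) - x = 808  ⇒  (0.8)·x = 316.33  ⇒  x = 395.4125°C.
In Fahrenheit: 395.4125 × 1.8 + 32 = 743.74°F.

743.74°F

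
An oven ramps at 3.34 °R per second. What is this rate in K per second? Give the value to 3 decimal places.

1.856 K/second

Since only a temperature interval is involved, the additive offset between the scales drops out.
A change of 1°R is a change of 5/9 K, so 3.34 × 5/9 = 1.856.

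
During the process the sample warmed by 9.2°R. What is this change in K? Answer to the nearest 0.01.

For a temperature interval the offset drops out; only the factor 5/9 applies.
9.2 × 5/9 = 5.11.

5.11 K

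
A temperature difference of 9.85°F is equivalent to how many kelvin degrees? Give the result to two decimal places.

An interval of 1°F corresponds to 5/9 K.
9.85 × 5/9 = 5.47.

5.47 K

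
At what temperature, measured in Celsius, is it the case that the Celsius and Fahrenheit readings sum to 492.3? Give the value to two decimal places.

Let C be the Celsius reading. The Fahrenheit reading is F = 1.8·C + 32.
Require C + F = 492.3: (2.8)·C + 32 = 492.3.
C = (492.3 - 32) / (2.8) = 164.39.

164.39°C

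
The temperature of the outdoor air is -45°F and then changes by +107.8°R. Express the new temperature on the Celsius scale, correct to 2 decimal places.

Initial temperature in Celsius: (-45 - 32) × 5/9 = -42.7778°C.
The 107.8°R change is an interval, so only the factor 5/9 applies: +107.8 × 5/9 = +59.8889°C.
Final Celsius temperature: -42.7778 + 59.8889 = 17.1111°C.

17.11°C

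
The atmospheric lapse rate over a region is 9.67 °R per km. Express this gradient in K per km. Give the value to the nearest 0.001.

The quantity depends on a temperature interval, so only the ratio of degree sizes applies; the offset between the scales is irrelevant.
A change of 1°R is a change of 5/9 K, so 9.67 × 5/9 = 5.372.

5.372 K/km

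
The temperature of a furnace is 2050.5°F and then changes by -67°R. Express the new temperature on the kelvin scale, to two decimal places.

Initial temperature in Celsius: (2050.5 - 32) × 5/9 = 1121.3889°C.
The 67°R change is an interval, so only the factor 5/9 applies: -67 × 5/9 = -37.2222°C.
Final Celsius temperature: 1121.3889 - 37.2222 = 1084.1667°C.
In kelvin: 1084.1667 + 273.15 = 1357.32 K.

1357.32 K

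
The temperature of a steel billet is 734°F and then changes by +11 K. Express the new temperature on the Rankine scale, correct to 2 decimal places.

1213.47°R

Initial temperature in Celsius: (734 - 32) × 5/9 = 390.0000°C.
The 11 K change is an interval; Kelvin and Celsius degrees are the same size, so ΔC = +11°C.
Final Celsius temperature: 390.0000 + 11.0000 = 401.0000°C.
In Rankine: 401.0000 × 1.8 + 491.67 = 1213.47°R.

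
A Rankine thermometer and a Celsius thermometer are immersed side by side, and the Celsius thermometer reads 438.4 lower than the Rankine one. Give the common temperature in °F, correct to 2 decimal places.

-87.86°F

Let x be the Rankine reading; then the Celsius reading is 5/9·x - 273.15.
(5/9·x - 273.15) - x = -438.4  ⇒  (-4/9)·x = -165.25  ⇒  x = 371.8125°R.
In Celsius: (371.8125 - 491.67) × 5/9 = -66.5875°C.
In Fahrenheit: -66.5875 × 1.8 + 32 = -87.86°F.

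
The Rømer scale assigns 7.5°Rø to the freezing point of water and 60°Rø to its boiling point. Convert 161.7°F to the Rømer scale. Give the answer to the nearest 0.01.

First in Celsius: (161.7 - 32) × 5/9 = 72.0556°C.
Linearly onto the Rømer scale: 7.5 + (72.0556 / 100) × (60 - 7.5) = 45.33°Rø.

45.33°Rø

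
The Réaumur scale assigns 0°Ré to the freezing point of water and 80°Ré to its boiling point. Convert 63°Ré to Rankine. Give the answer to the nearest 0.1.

633.4°R

Linear interpolation between the fixed points: C = (63 - 0) × 100 / (80 - 0) = 78.7500°C.
Then 78.7500 × 1.8 + 491.67 = 633.4°R.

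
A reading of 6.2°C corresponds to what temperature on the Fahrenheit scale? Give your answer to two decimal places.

In Fahrenheit: 6.2000 × 1.8 + 32 = 43.16°F.

43.16°F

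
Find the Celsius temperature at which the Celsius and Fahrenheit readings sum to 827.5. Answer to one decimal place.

Let C be the Celsius reading. The Fahrenheit reading is F = 1.8·C + 32.
Require C + F = 827.5: (2.8)·C + 32 = 827.5.
C = (827.5 - 32) / (2.8) = 284.1.

284.1°C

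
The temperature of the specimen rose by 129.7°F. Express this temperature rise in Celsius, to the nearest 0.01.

72.06°C

An interval of 1°F corresponds to 5/9°C.
129.7 × 5/9 = 72.06.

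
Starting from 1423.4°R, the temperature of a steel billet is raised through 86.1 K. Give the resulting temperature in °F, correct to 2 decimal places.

Initial temperature in Celsius: (1423.4 - 491.67) × 5/9 = 517.6278°C.
The 86.1 K change is an interval; Kelvin and Celsius degrees are the same size, so ΔC = +86.1°C.
Final Celsius temperature: 517.6278 + 86.1000 = 603.7278°C.
In Fahrenheit: 603.7278 × 1.8 + 32 = 1118.71°F.

1118.71°F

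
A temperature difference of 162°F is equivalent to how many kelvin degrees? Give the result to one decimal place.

90.0 K

An interval of 1°F corresponds to 5/9 K.
162 × 5/9 = 90.0.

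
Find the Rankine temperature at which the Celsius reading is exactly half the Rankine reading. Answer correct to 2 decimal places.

Let R be the Rankine reading. The Celsius reading is C = 5/9·R - 273.15.
Require C = 0.5·R: 5/9·R - 273.15 = 0.5·R.
(1/18)·R = 273.15  ⇒  R = 4916.70.

4916.70°R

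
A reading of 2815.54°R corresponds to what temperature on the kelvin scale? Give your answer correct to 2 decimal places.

In Celsius: (2815.54 - 491.67) × 5/9 = 1291.0389°C.
In kelvin: 1291.0389 + 273.15 = 1564.19 K.

1564.19 K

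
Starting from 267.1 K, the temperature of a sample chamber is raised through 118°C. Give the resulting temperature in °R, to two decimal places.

693.18°R

Initial temperature in Celsius: 267.1 - 273.15 = -6.0500°C.
Final Celsius temperature: -6.0500 + 118.0000 = 111.9500°C.
In Rankine: 111.9500 × 1.8 + 491.67 = 693.18°R.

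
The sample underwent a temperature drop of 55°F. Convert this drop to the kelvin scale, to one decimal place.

30.6 K

Only the scale ratio 5/9 matters for a change in temperature.
55 × 5/9 = 30.6.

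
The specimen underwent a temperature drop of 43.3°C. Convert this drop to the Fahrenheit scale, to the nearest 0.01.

Only the scale ratio 1.8 matters for a change in temperature.
43.3 × 1.8 = 77.94.

77.94°F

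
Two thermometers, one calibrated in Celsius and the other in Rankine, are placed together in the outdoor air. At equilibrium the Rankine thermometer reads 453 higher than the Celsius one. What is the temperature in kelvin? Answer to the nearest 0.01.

224.81 K

Let x be the Celsius reading; then the Rankine reading is 1.8·x + 491.67.
(1.8·x + 491.67) - x = 453  ⇒  (0.8)·x = -38.67  ⇒  x = -48.3375°C.
In kelvin: -48.3375 + 273.15 = 224.81 K.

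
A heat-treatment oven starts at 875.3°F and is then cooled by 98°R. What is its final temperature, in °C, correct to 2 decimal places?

414.06°C

Initial temperature in Celsius: (875.3 - 32) × 5/9 = 468.5000°C.
The 98°R change is an interval, so only the factor 5/9 applies: -98 × 5/9 = -54.4444°C.
Final Celsius temperature: 468.5000 - 54.4444 = 414.0556°C.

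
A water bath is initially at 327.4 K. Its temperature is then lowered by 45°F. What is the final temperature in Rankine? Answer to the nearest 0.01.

Initial temperature in Celsius: 327.4 - 273.15 = 54.2500°C.
The 45°F change is an interval, so only the factor 5/9 applies: -45 × 5/9 = -25.0000°C.
Final Celsius temperature: 54.2500 - 25.0000 = 29.2500°C.
In Rankine: 29.2500 × 1.8 + 491.67 = 544.32°R.

544.32°R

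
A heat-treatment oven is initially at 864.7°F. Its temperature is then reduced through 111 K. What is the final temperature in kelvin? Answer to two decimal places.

624.76 K

Initial temperature in Celsius: (864.7 - 32) × 5/9 = 462.6111°C.
The 111 K change is an interval; Kelvin and Celsius degrees are the same size, so ΔC = -111°C.
Final Celsius temperature: 462.6111 - 111.0000 = 351.6111°C.
In kelvin: 351.6111 + 273.15 = 624.76 K.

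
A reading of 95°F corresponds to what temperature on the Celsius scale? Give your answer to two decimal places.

35.00°C

In Celsius: (95 - 32) × 5/9 = 35.0000°C.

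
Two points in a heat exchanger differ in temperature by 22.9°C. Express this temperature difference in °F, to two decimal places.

41.22°F

For a temperature interval the offset drops out; only the factor 1.8 applies.
22.9 × 1.8 = 41.22.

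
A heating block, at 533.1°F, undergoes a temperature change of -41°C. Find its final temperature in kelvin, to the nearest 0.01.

Initial temperature in Celsius: (533.1 - 32) × 5/9 = 278.3889°C.
Final Celsius temperature: 278.3889 - 41.0000 = 237.3889°C.
In kelvin: 237.3889 + 273.15 = 510.54 K.

510.54 K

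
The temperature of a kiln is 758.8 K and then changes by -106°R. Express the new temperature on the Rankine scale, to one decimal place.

Initial temperature in Celsius: 758.8 - 273.15 = 485.6500°C.
The 106°R change is an interval, so only the factor 5/9 applies: -106 × 5/9 = -58.8889°C.
Final Celsius temperature: 485.6500 - 58.8889 = 426.7611°C.
In Rankine: 426.7611 × 1.8 + 491.67 = 1259.8°R.

1259.8°R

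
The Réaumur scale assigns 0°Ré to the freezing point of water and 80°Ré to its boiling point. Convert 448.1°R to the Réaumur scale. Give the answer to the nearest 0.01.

First in Celsius: (448.1 - 491.67) × 5/9 = -24.2056°C.
Linearly onto the Réaumur scale: 0 + (-24.2056 / 100) × (80 - 0) = -19.36°Ré.

-19.36°Ré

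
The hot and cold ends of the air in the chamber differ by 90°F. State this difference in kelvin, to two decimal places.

An interval of 1°F corresponds to 5/9 K.
90 × 5/9 = 50.00.

50.00 K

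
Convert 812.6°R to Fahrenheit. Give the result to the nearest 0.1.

In Celsius: (812.6 - 491.67) × 5/9 = 178.2944°C.
In Fahrenheit: 178.2944 × 1.8 + 32 = 352.9°F.

352.9°F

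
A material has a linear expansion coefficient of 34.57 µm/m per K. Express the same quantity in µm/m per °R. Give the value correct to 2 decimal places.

The quantity depends on a temperature interval, so only the ratio of degree sizes applies; the offset between the scales is irrelevant.
A change of 1°R is a change of 5/9 K, so per °R the value is 34.57 × 5/9 = 19.21.

19.21 µm/m per °R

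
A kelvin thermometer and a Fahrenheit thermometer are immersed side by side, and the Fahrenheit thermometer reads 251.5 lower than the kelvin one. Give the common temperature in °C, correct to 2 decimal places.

Let x be the kelvin reading; then the Fahrenheit reading is 1.8·x - 459.67.
(1.8·x - 459.67) - x = -251.5  ⇒  (0.8)·x = 208.17  ⇒  x = 260.2125 K.
In Celsius: 260.2125 - 273.15 = -12.94°C.

-12.94°C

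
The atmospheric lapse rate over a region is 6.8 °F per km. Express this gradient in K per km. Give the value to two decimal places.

The quantity depends on a temperature interval, so only the ratio of degree sizes applies; the offset between the scales is irrelevant.
A change of 1°F is a change of 5/9 K, so 6.8 × 5/9 = 3.78.

3.78 K/km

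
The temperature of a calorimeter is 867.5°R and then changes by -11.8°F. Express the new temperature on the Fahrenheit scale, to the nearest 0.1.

Initial temperature in Celsius: (867.5 - 491.67) × 5/9 = 208.7944°C.
The 11.8°F change is an interval, so only the factor 5/9 applies: -11.8 × 5/9 = -6.5556°C.
Final Celsius temperature: 208.7944 - 6.5556 = 202.2389°C.
In Fahrenheit: 202.2389 × 1.8 + 32 = 396.0°F.

396.0°F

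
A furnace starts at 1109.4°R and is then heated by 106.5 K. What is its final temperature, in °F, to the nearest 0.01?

841.43°F

Initial temperature in Celsius: (1109.4 - 491.67) × 5/9 = 343.1833°C.
The 106.5 K change is an interval; Kelvin and Celsius degrees are the same size, so ΔC = +106.5°C.
Final Celsius temperature: 343.1833 + 106.5000 = 449.6833°C.
In Fahrenheit: 449.6833 × 1.8 + 32 = 841.43°F.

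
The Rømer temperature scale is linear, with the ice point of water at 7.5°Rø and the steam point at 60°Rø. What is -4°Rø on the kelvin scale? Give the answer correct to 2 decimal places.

Linear interpolation between the fixed points: C = (-4 - 7.5) × 100 / (60 - 7.5) = -21.9048°C.
Then -21.9048 + 273.15 = 251.25 K.

251.25 K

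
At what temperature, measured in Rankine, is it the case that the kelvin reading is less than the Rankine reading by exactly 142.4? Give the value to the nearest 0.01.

Let R be the Rankine reading. The kelvin reading is K = 5/9·R.
Require K - R = -142.4: (-4/9)·R = -142.4.
R = (-142.4) / (-4/9) = 320.40.

320.40°R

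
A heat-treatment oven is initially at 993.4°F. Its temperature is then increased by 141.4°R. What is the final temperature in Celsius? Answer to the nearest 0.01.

Initial temperature in Celsius: (993.4 - 32) × 5/9 = 534.1111°C.
The 141.4°R change is an interval, so only the factor 5/9 applies: +141.4 × 5/9 = +78.5556°C.
Final Celsius temperature: 534.1111 + 78.5556 = 612.6667°C.

612.67°C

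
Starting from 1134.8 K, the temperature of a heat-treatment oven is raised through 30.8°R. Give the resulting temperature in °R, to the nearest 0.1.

Initial temperature in Celsius: 1134.8 - 273.15 = 861.6500°C.
The 30.8°R change is an interval, so only the factor 5/9 applies: +30.8 × 5/9 = +17.1111°C.
Final Celsius temperature: 861.6500 + 17.1111 = 878.7611°C.
In Rankine: 878.7611 × 1.8 + 491.67 = 2073.4°R.

2073.4°R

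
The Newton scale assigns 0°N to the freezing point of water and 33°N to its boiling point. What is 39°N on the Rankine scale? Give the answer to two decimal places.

Linear interpolation between the fixed points: C = (39 - 0) × 100 / (33 - 0) = 118.1818°C.
Then 118.1818 × 1.8 + 491.67 = 704.40°R.

704.40°R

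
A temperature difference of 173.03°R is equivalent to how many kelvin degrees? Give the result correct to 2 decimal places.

96.13 K

An interval of 1°R corresponds to 5/9 K.
173.03 × 5/9 = 96.13.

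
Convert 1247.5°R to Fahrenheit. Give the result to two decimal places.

787.83°F

In Celsius: (1247.5 - 491.67) × 5/9 = 419.9056°C.
In Fahrenheit: 419.9056 × 1.8 + 32 = 787.83°F.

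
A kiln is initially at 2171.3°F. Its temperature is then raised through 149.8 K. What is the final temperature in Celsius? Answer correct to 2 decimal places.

1338.30°C

Initial temperature in Celsius: (2171.3 - 32) × 5/9 = 1188.5000°C.
The 149.8 K change is an interval; Kelvin and Celsius degrees are the same size, so ΔC = +149.8°C.
Final Celsius temperature: 1188.5000 + 149.8000 = 1338.3000°C.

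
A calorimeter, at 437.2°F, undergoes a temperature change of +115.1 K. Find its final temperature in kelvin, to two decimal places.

613.36 K

Initial temperature in Celsius: (437.2 - 32) × 5/9 = 225.1111°C.
The 115.1 K change is an interval; Kelvin and Celsius degrees are the same size, so ΔC = +115.1°C.
Final Celsius temperature: 225.1111 + 115.1000 = 340.2111°C.
In kelvin: 340.2111 + 273.15 = 613.36 K.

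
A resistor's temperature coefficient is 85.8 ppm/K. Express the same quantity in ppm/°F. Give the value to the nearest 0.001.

Since only a temperature interval is involved, the additive offset between the scales drops out.
A change of 1°F is a change of 5/9 K, so per °F the value is 85.8 × 5/9 = 47.667.

47.667 ppm/°F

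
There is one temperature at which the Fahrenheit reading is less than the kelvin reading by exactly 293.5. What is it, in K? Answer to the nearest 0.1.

Let K be the kelvin reading. The Fahrenheit reading is F = 1.8·K - 459.67.
Require F - K = -293.5: (0.8)·K - 459.67 = -293.5.
K = (-293.5 + 459.67) / (0.8) = 207.7.

207.7 K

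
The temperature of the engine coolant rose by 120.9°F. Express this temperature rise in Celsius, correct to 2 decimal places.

67.17°C

Only the scale ratio 5/9 matters for a change in temperature.
120.9 × 5/9 = 67.17.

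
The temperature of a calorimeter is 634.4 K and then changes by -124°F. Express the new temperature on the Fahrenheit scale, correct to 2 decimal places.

558.25°F

Initial temperature in Celsius: 634.4 - 273.15 = 361.2500°C.
The 124°F change is an interval, so only the factor 5/9 applies: -124 × 5/9 = -68.8889°C.
Final Celsius temperature: 361.2500 - 68.8889 = 292.3611°C.
In Fahrenheit: 292.3611 × 1.8 + 32 = 558.25°F.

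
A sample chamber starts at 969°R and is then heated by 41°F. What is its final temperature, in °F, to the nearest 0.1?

550.3°F

Initial temperature in Celsius: (969 - 491.67) × 5/9 = 265.1833°C.
The 41°F change is an interval, so only the factor 5/9 applies: +41 × 5/9 = +22.7778°C.
Final Celsius temperature: 265.1833 + 22.7778 = 287.9611°C.
In Fahrenheit: 287.9611 × 1.8 + 32 = 550.3°F.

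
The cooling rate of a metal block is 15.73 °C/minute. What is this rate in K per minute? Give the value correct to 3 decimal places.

15.730 K/minute

The quantity depends on a temperature interval, so only the ratio of degree sizes applies; the offset between the scales is irrelevant.
A change of 1°C is a change of 1 K, so 15.73 × 1 = 15.730.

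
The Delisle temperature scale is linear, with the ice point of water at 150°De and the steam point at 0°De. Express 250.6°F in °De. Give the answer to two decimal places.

First in Celsius: (250.6 - 32) × 5/9 = 121.4444°C.
Linearly onto the Delisle scale: 150 + (121.4444 / 100) × (0 - 150) = -32.17°De.

-32.17°De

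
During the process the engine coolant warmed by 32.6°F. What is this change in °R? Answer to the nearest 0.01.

32.60°R

Fahrenheit and Rankine degrees are the same size, so the interval is unchanged: 32.60.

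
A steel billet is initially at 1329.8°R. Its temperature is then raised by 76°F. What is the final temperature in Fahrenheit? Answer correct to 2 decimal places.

Initial temperature in Celsius: (1329.8 - 491.67) × 5/9 = 465.6278°C.
The 76°F change is an interval, so only the factor 5/9 applies: +76 × 5/9 = +42.2222°C.
Final Celsius temperature: 465.6278 + 42.2222 = 507.8500°C.
In Fahrenheit: 507.8500 × 1.8 + 32 = 946.13°F.

946.13°F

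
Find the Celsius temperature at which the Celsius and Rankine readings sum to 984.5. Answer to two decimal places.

Let C be the Celsius reading. The Rankine reading is R = 1.8·C + 491.67.
Require C + R = 984.5: (2.8)·C + 491.67 = 984.5.
C = (984.5 - 491.67) / (2.8) = 176.01.

176.01°C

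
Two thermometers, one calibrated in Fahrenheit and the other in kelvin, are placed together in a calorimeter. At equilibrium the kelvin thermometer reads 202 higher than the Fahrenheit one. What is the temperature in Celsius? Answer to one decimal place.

48.9°C

Let x be the Fahrenheit reading; then the kelvin reading is 5/9·x + 255.372.
(5/9·x + 255.372) - x = 202  ⇒  (-4/9)·x = -53.3722  ⇒  x = 120.0875°F.
In Celsius: (120.0875 - 32) × 5/9 = 48.9°C.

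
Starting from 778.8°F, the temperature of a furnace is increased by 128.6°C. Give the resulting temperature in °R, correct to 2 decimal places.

Initial temperature in Celsius: (778.8 - 32) × 5/9 = 414.8889°C.
Final Celsius temperature: 414.8889 + 128.6000 = 543.4889°C.
In Rankine: 543.4889 × 1.8 + 491.67 = 1469.95°R.

1469.95°R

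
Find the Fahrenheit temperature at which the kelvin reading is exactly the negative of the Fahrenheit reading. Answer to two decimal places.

Let F be the Fahrenheit reading. The kelvin reading is K = 5/9·F + 255.372.
Require K = -1·F: 5/9·F + 255.372 = -1·F.
(14/9)·F = -255.372  ⇒  F = -164.17.

-164.17°F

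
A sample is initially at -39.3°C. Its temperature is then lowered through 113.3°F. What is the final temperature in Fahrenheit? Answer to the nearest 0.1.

The 113.3°F change is an interval, so only the factor 5/9 applies: -113.3 × 5/9 = -62.9444°C.
Final Celsius temperature: -39.3000 - 62.9444 = -102.2444°C.
In Fahrenheit: -102.2444 × 1.8 + 32 = -152.0°F.

-152.0°F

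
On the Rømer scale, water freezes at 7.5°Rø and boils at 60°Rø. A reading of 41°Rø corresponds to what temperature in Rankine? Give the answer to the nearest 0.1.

606.5°R

Linear interpolation between the fixed points: C = (41 - 7.5) × 100 / (60 - 7.5) = 63.8095°C.
Then 63.8095 × 1.8 + 491.67 = 606.5°R.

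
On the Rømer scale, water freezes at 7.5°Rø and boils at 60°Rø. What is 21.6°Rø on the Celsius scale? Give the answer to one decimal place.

26.9°C

Linear interpolation between the fixed points: C = (21.6 - 7.5) × 100 / (60 - 7.5) = 26.8571°C.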